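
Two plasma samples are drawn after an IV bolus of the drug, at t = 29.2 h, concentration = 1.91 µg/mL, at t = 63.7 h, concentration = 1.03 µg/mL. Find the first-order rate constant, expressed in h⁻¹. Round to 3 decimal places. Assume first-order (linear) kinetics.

k = ln(C₁/C₂) / (t₂ − t₁) = ln(1.91/1.03) / (63.7 − 29.2)
  = 0.6175 / 34.50 = 0.01790 h⁻¹

0.018 h⁻¹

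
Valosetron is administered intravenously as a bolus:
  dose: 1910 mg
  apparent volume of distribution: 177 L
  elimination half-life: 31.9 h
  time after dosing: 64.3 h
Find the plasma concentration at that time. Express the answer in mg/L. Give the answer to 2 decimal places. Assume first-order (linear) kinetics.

C₀ = Dose / Vd = 1910 / 177 = 10.79 mg/L
k = ln2 / t½ = 0.693147 / 31.9 = 0.02173 h⁻¹
C = C₀ · e^(−k·t) = 10.79 × e^(−0.02173 × 64.3)
  = 10.79 × 0.2473 = 2.668 mg/L

2.67 mg/L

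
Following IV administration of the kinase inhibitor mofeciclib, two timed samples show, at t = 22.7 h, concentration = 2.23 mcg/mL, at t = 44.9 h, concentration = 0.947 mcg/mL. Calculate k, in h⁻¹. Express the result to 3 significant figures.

0.0386 h⁻¹

k = ln(C₁/C₂) / (t₂ − t₁) = ln(2.23/0.947) / (44.9 − 22.7)
  = 0.8565 / 22.20 = 0.03858 h⁻¹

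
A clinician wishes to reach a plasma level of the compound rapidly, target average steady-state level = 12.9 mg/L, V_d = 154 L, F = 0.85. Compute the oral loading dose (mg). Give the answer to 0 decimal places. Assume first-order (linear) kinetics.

LD = Css × Vd / F = 12.9 × 154 / 0.85 = 2337 mg

2337 mg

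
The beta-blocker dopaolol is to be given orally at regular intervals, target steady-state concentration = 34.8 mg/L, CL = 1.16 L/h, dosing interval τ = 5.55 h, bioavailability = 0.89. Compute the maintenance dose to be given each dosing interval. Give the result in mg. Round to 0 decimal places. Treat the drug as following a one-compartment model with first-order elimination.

252 mg

At steady state, F × (Dose/τ) = Css × CL.
Dose = Css × CL × τ / F = 34.8 × 1.160 × 5.55 / 0.89 = 251.7 mg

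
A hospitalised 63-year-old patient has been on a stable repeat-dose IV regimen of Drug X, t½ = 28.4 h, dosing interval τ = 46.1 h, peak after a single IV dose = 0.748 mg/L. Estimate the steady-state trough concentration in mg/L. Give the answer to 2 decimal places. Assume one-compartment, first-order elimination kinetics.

0.36 mg/L

k = ln2 / t½ = 0.693147 / 28.4 = 0.02441 h⁻¹
e^(−kτ) = e^(−0.02441 × 46.1) = 0.3246
Accumulation ratio R = 1 / (1 − e^(−kτ)) = 1 / (1 − 0.3246) = 1.481
Steady-state trough = C₀ × R × e^(−kτ) = 0.748 × 1.481 × 0.3246 = 0.3596 mg/L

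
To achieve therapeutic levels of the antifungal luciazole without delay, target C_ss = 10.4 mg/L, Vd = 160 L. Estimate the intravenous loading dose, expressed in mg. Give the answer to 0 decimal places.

LD = Css × Vd = 10.4 × 160 = 1664 mg

1664 mg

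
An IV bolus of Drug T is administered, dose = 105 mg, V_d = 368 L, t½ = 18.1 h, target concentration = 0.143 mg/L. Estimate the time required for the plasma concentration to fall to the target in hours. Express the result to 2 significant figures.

18 h

C₀ = Dose / Vd = 105.0 / 368 = 0.2853 mg/L
k = ln2 / t½ = 0.693147 / 18.1 = 0.03830 h⁻¹
t = ln(C₀ / C) / k = ln(0.2853 / 0.143) / 0.03830
  = ln(1.995) / 0.03830 = 0.6906 / 0.03830 = 18.03 h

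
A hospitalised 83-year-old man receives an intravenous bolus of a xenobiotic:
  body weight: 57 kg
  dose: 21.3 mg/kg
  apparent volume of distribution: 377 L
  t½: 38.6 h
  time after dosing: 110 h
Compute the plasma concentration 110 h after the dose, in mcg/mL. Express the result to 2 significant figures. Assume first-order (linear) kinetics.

0.45 mcg/mL

Total dose = 21.3 × 57 = 1214 mg
C₀ = Dose / Vd = 1214 / 377 = 3.220 mg/L
k = ln2 / t½ = 0.693147 / 38.6 = 0.01796 h⁻¹
C = C₀ · e^(−k·t) = 3.220 × e^(−0.01796 × 110)
  = 3.220 × 0.1387 = 0.4466 mg/L
(0.4466 mg/L = 0.4466 mcg/mL)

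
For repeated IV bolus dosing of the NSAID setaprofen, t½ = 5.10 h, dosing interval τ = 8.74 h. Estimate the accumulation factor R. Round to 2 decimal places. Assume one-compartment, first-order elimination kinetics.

k = ln2 / t½ = 0.693147 / 5.10 = 0.1359 h⁻¹
e^(−kτ) = e^(−0.1359 × 8.74) = 0.3049
Accumulation ratio R = 1 / (1 − e^(−kτ)) = 1 / (1 − 0.3049) = 1.439

1.44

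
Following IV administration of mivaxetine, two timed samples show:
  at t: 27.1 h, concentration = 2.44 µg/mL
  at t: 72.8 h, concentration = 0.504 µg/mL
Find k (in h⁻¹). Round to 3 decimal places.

0.035 h⁻¹

k = ln(C₁/C₂) / (t₂ − t₁) = ln(2.44/0.504) / (72.8 − 27.1)
  = 1.577 / 45.70 = 0.03451 h⁻¹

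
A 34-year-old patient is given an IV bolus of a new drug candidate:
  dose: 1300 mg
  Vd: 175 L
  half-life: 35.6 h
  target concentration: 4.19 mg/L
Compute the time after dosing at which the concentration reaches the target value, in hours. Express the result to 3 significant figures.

C₀ = Dose / Vd = 1300 / 175 = 7.429 mg/L
k = ln2 / t½ = 0.693147 / 35.6 = 0.01947 h⁻¹
t = ln(C₀ / C) / k = ln(7.429 / 4.19) / 0.01947
  = ln(1.773) / 0.01947 = 0.5727 / 0.01947 = 29.41 h

29.4 h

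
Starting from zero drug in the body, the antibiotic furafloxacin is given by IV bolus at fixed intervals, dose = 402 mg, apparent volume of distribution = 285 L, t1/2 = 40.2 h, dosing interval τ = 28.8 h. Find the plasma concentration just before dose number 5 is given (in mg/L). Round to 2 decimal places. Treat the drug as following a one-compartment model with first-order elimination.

C₀ per dose = Dose / Vd = 402 / 285 = 1.411 mg/L
k = ln2 / t½ = 0.693147 / 40.2 = 0.01724 h⁻¹
Fraction remaining after one interval: r = e^(−kτ) = e^(−0.01724 × 28.8) = 0.6086
Before dose 5, 4 doses have been given (aged 1τ, 2τ, 3τ, 4τ).
C_trough = C₀ × (r + r² + … + r^4) = C₀ × r(1−r^4)/(1−r)
        = 1.411 × 0.6086 × (1 − 0.1372) / (1 − 0.6086) = 1.893 mg/L

1.89 mg/L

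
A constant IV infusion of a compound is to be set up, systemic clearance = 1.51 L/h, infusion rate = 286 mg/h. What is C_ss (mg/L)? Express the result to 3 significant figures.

At steady state Css = R₀ / CL = 286 / 1.510 = 189.4 mg/L

189 mg/L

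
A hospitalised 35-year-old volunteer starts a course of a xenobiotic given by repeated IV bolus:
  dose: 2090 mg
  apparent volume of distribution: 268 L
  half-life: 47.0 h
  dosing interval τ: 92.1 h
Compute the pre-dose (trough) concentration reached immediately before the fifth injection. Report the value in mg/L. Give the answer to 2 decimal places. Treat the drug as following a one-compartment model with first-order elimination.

C₀ per dose = Dose / Vd = 2090 / 268 = 7.799 mg/L
k = ln2 / t½ = 0.693147 / 47.0 = 0.01475 h⁻¹
Fraction remaining after one interval: r = e^(−kτ) = e^(−0.01475 × 92.1) = 0.2571
Before dose 5, 4 doses have been given (aged 1τ, 2τ, 3τ, 4τ).
C_trough = C₀ × (r + r² + … + r^4) = C₀ × r(1−r^4)/(1−r)
        = 7.799 × 0.2571 × (1 − 0.004369) / (1 − 0.2571) = 2.687 mg/L

2.69 mg/L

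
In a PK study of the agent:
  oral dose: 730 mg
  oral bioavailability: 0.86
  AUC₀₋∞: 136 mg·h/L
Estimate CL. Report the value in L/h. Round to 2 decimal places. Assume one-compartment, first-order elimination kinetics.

4.62 L/h

CL = F·Dose / AUC = 0.86 × 730 / 136 = 4.616 L/h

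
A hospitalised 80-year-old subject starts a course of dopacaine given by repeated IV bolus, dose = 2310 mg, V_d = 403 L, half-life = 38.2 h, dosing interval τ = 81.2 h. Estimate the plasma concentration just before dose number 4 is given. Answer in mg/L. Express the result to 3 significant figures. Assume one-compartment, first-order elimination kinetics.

1.68 mg/L

C₀ per dose = Dose / Vd = 2310 / 403 = 5.732 mg/L
k = ln2 / t½ = 0.693147 / 38.2 = 0.01815 h⁻¹
Fraction remaining after one interval: r = e^(−kτ) = e^(−0.01815 × 81.2) = 0.2291
Before dose 4, 3 doses have been given (aged 1τ, 2τ, 3τ).
C_trough = C₀ × (r + r² + … + r^3) = C₀ × r(1−r^3)/(1−r)
        = 5.732 × 0.2291 × (1 − 0.01202) / (1 − 0.2291) = 1.683 mg/L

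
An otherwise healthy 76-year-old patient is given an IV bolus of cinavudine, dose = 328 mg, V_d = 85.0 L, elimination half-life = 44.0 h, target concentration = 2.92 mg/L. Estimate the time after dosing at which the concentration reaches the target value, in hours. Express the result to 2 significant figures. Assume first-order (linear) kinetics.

18 h

C₀ = Dose / Vd = 328.0 / 85.0 = 3.859 mg/L
k = ln2 / t½ = 0.693147 / 44.0 = 0.01575 h⁻¹
t = ln(C₀ / C) / k = ln(3.859 / 2.92) / 0.01575
  = ln(1.322) / 0.01575 = 0.2791 / 0.01575 = 17.72 h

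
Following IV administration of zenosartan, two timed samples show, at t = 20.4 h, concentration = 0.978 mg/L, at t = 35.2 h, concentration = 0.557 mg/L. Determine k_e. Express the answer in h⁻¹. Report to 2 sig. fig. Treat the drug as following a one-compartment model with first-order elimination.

k = ln(C₁/C₂) / (t₂ − t₁) = ln(0.978/0.557) / (35.2 − 20.4)
  = 0.5629 / 14.80 = 0.03803 h⁻¹

0.038 h⁻¹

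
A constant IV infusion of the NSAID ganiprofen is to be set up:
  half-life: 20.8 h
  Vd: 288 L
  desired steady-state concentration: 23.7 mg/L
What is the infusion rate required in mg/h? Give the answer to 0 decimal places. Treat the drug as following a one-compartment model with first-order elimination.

227 mg/h

k = ln2 / t½ = 0.693147 / 20.8 = 0.03332 h⁻¹
CL = k × Vd = 0.03332 × 288 = 9.596 L/h
At steady state, infusion rate R₀ = Css × CL = 23.7 × 9.596 = 227.4 mg/h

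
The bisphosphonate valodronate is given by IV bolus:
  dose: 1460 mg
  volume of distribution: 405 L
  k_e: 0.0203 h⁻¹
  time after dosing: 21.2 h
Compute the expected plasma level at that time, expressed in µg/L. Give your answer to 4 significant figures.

C₀ = Dose / Vd = 1460 / 405 = 3.605 mg/L
C = C₀ · e^(−k·t) = 3.605 × e^(−0.02030 × 21.2)
  = 3.605 × 0.6503 = 2.344 mg/L
Convert: 2.344 mg/L × 1000 = 2344 µg/L

2344 µg/L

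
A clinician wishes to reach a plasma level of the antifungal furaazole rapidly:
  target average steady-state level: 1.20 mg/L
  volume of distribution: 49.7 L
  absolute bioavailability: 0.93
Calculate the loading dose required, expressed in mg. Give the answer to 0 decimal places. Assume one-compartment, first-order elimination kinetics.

LD = Css × Vd / F = 1.20 × 49.7 / 0.93 = 64.13 mg

64 mg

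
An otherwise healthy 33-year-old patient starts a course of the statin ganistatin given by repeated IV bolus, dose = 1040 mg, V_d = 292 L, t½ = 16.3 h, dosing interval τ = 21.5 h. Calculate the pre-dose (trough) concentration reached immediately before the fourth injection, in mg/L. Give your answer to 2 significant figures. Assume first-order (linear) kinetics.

2.2 mg/L

C₀ per dose = Dose / Vd = 1040 / 292 = 3.562 mg/L
k = ln2 / t½ = 0.693147 / 16.3 = 0.04252 h⁻¹
Fraction remaining after one interval: r = e^(−kτ) = e^(−0.04252 × 21.5) = 0.4008
Before dose 4, 3 doses have been given (aged 1τ, 2τ, 3τ).
C_trough = C₀ × (r + r² + … + r^3) = C₀ × r(1−r^3)/(1−r)
        = 3.562 × 0.4008 × (1 − 0.06438) / (1 − 0.4008) = 2.229 mg/L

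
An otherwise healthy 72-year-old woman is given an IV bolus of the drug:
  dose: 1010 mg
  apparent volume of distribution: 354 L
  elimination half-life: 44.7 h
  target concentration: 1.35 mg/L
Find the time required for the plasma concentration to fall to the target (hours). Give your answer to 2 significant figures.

C₀ = Dose / Vd = 1010 / 354 = 2.853 mg/L
k = ln2 / t½ = 0.693147 / 44.7 = 0.01551 h⁻¹
t = ln(C₀ / C) / k = ln(2.853 / 1.35) / 0.01551
  = ln(2.113) / 0.01551 = 0.7481 / 0.01551 = 48.23 h

48 h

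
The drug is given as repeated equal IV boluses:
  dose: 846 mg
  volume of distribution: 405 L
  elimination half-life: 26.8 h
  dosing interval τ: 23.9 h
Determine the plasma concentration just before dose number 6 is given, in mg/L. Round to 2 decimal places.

2.33 mg/L

C₀ per dose = Dose / Vd = 846 / 405 = 2.089 mg/L
k = ln2 / t½ = 0.693147 / 26.8 = 0.02586 h⁻¹
Fraction remaining after one interval: r = e^(−kτ) = e^(−0.02586 × 23.9) = 0.5390
Before dose 6, 5 doses have been given (aged 1τ, 2τ, 3τ, 4τ, 5τ).
C_trough = C₀ × (r + r² + … + r^5) = C₀ × r(1−r^5)/(1−r)
        = 2.089 × 0.5390 × (1 − 0.04549) / (1 − 0.5390) = 2.331 mg/L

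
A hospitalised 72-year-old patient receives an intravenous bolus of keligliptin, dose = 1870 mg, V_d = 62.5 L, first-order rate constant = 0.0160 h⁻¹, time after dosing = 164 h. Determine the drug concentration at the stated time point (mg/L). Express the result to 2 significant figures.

2.2 mg/L

C₀ = Dose / Vd = 1870 / 62.5 = 29.92 mg/L
C = C₀ · e^(−k·t) = 29.92 × e^(−0.01600 × 164)
  = 29.92 × 0.07251 = 2.169 mg/L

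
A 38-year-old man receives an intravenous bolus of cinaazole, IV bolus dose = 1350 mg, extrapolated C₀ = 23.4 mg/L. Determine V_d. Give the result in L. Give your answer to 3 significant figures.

57.7 L

Vd = Dose / C₀ = 1350 / 23.4 = 57.69 L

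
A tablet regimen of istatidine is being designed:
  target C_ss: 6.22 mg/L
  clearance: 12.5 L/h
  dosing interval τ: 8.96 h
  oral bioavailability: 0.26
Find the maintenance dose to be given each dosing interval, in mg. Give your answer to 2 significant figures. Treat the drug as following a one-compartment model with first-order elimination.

2700 mg

At steady state, F × (Dose/τ) = Css × CL.
Dose = Css × CL × τ / F = 6.22 × 12.50 × 8.96 / 0.26 = 2679 mg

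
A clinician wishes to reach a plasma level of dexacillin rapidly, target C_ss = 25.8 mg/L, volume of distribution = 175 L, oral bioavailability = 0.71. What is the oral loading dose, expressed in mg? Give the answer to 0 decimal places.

6359 mg

LD = Css × Vd / F = 25.8 × 175 / 0.71 = 6359 mg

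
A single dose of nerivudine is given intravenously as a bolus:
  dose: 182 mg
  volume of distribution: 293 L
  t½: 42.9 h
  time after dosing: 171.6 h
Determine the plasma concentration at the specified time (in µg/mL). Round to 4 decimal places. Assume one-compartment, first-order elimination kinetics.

0.0388 µg/mL

C₀ = Dose / Vd = 182.0 / 293 = 0.6212 mg/L
k = ln2 / t½ = 0.693147 / 42.9 = 0.01616 h⁻¹
t / t½ = 171.6 / 42.9 = 4 half-lives
C = C₀ × (1/2)^4 = 0.6212 × 0.06250 = 0.03883 mg/L
(0.03883 mg/L = 0.03883 µg/mL)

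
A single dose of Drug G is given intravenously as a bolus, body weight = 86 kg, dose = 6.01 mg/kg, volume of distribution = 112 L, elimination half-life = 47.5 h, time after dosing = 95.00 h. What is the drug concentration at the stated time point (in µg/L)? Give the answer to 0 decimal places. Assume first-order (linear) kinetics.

Total dose = 6.01 × 86 = 516.9 mg
C₀ = Dose / Vd = 516.9 / 112 = 4.615 mg/L
k = ln2 / t½ = 0.693147 / 47.5 = 0.01459 h⁻¹
t / t½ = 95.00 / 47.5 = 2 half-lives
C = C₀ × (1/2)^2 = 4.615 × 0.2500 = 1.154 mg/L
Convert: 1.154 mg/L × 1000 = 1154 µg/L

1154 µg/L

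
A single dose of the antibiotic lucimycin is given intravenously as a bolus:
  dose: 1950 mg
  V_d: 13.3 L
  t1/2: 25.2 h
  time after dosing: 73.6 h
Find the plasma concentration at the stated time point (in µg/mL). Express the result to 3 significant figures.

C₀ = Dose / Vd = 1950 / 13.3 = 146.6 mg/L
k = ln2 / t½ = 0.693147 / 25.2 = 0.02751 h⁻¹
C = C₀ · e^(−k·t) = 146.6 × e^(−0.02751 × 73.6)
  = 146.6 × 0.1320 = 19.35 mg/L
(19.35 mg/L = 19.35 µg/mL)

19.4 µg/mL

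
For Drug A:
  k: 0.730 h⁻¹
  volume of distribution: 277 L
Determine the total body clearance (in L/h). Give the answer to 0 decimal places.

202 L/h

CL = k × Vd = 0.730 × 277 = 202.2 L/h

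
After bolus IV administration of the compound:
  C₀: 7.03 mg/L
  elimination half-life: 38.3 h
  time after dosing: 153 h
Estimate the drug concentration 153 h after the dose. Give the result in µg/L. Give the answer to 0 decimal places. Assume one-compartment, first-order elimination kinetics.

441 µg/L

k = ln2 / t½ = 0.693147 / 38.3 = 0.01810 h⁻¹
C = C₀ · e^(−k·t) = 7.030 × e^(−0.01810 × 153)
  = 7.030 × 0.06271 = 0.4409 mg/L
Convert: 0.4409 mg/L × 1000 = 440.9 µg/L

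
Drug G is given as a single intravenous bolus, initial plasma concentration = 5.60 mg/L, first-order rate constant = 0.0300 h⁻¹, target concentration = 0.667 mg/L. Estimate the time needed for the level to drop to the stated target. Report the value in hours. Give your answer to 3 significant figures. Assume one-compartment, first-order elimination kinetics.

70.9 h

t = ln(C₀ / C) / k = ln(5.600 / 0.667) / 0.03000
  = ln(8.396) / 0.03000 = 2.128 / 0.03000 = 70.93 h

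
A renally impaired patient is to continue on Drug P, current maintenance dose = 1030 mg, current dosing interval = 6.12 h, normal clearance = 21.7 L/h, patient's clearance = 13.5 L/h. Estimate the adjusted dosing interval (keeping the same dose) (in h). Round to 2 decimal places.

9.84 h

To keep the same average steady-state level, dosing rate must scale with clearance.
CL ratio = 13.5 / 21.7 = 0.6221
New interval (same dose) = 6.12 / 0.6221 = 9.838 h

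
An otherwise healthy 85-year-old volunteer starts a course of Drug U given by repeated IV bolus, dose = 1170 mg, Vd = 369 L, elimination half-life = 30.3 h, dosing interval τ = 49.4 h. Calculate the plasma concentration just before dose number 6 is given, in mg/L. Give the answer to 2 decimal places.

C₀ per dose = Dose / Vd = 1170 / 369 = 3.171 mg/L
k = ln2 / t½ = 0.693147 / 30.3 = 0.02288 h⁻¹
Fraction remaining after one interval: r = e^(−kτ) = e^(−0.02288 × 49.4) = 0.3229
Before dose 6, 5 doses have been given (aged 1τ, 2τ, 3τ, 4τ, 5τ).
C_trough = C₀ × (r + r² + … + r^5) = C₀ × r(1−r^5)/(1−r)
        = 3.171 × 0.3229 × (1 − 0.003510) / (1 − 0.3229) = 1.507 mg/L

1.51 mg/L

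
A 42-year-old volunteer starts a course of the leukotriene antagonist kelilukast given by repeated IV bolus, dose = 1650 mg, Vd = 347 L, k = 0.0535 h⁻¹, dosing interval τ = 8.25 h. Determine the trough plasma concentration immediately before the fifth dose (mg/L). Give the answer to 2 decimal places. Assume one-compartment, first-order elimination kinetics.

C₀ per dose = Dose / Vd = 1650 / 347 = 4.755 mg/L
Fraction remaining after one interval: r = e^(−kτ) = e^(−0.05350 × 8.25) = 0.6432
Before dose 5, 4 doses have been given (aged 1τ, 2τ, 3τ, 4τ).
C_trough = C₀ × (r + r² + … + r^4) = C₀ × r(1−r^4)/(1−r)
        = 4.755 × 0.6432 × (1 − 0.1712) / (1 − 0.6432) = 7.104 mg/L

7.10 mg/L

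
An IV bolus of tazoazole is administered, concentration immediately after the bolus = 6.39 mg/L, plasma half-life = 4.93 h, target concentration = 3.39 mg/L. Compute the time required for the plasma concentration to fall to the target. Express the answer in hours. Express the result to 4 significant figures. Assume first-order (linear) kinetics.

k = ln2 / t½ = 0.693147 / 4.93 = 0.1406 h⁻¹
t = ln(C₀ / C) / k = ln(6.390 / 3.39) / 0.1406
  = ln(1.885) / 0.1406 = 0.6339 / 0.1406 = 4.509 h

4.509 h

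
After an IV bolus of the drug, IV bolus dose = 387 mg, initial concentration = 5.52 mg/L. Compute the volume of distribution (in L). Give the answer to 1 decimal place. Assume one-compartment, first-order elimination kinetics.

Vd = Dose / C₀ = 387.0 / 5.52 = 70.11 L

70.1 L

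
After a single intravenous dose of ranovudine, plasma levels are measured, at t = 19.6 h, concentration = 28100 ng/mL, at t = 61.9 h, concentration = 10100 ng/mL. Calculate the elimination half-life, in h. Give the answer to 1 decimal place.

28.7 h

k = ln(C₁/C₂) / (t₂ − t₁) = ln(28100/10100) / (61.9 − 19.6)
  = 1.023 / 42.30 = 0.02418 h⁻¹
t½ = ln2 / k = 0.693147 / 0.02418 = 28.67 h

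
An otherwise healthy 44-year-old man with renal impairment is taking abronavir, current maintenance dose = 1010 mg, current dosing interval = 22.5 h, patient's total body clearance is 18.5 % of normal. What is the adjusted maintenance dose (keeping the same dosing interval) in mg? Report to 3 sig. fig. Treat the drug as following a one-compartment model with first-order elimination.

187 mg

To keep the same average steady-state level, dosing rate must scale with clearance.
CL ratio = 18.5 / 100 = 0.1850
New dose (same interval) = 1010 × 0.1850 = 186.9 mg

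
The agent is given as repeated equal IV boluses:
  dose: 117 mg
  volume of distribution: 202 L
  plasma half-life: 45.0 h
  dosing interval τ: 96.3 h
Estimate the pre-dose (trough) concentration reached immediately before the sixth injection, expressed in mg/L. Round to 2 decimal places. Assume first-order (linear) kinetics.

0.17 mg/L

C₀ per dose = Dose / Vd = 117 / 202 = 0.5792 mg/L
k = ln2 / t½ = 0.693147 / 45.0 = 0.01540 h⁻¹
Fraction remaining after one interval: r = e^(−kτ) = e^(−0.01540 × 96.3) = 0.2270
Before dose 6, 5 doses have been given (aged 1τ, 2τ, 3τ, 4τ, 5τ).
C_trough = C₀ × (r + r² + … + r^5) = C₀ × r(1−r^5)/(1−r)
        = 0.5792 × 0.2270 × (1 − 0.0006027) / (1 − 0.2270) = 0.1700 mg/L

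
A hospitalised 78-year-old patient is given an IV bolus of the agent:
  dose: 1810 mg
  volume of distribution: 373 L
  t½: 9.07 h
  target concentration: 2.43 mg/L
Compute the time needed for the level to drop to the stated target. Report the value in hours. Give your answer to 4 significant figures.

9.050 h

C₀ = Dose / Vd = 1810 / 373 = 4.853 mg/L
k = ln2 / t½ = 0.693147 / 9.07 = 0.07642 h⁻¹
t = ln(C₀ / C) / k = ln(4.853 / 2.43) / 0.07642
  = ln(1.997) / 0.07642 = 0.6916 / 0.07642 = 9.050 h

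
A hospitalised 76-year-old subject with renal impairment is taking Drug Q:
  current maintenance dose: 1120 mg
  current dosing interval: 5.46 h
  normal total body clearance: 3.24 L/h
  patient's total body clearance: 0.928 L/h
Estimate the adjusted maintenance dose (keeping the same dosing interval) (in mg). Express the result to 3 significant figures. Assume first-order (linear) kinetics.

To keep the same average steady-state level, dosing rate must scale with clearance.
CL ratio = 0.928 / 3.24 = 0.2864
New dose (same interval) = 1120 × 0.2864 = 320.8 mg

321 mg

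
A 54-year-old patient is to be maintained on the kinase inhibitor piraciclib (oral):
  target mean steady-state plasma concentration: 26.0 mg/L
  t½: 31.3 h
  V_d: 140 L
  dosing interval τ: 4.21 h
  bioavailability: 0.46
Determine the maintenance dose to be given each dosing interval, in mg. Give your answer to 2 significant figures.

740 mg

k = ln2 / t½ = 0.693147 / 31.3 = 0.02215 h⁻¹
CL = k × Vd = 0.02215 × 140 = 3.101 L/h
At steady state, F × (Dose/τ) = Css × CL.
Dose = Css × CL × τ / F = 26.0 × 3.101 × 4.21 / 0.46 = 737.9 mg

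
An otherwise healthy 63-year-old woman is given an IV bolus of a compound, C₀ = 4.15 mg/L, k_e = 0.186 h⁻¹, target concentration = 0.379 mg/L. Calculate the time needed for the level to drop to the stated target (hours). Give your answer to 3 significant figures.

12.9 h

t = ln(C₀ / C) / k = ln(4.150 / 0.379) / 0.1860
  = ln(10.95) / 0.1860 = 2.393 / 0.1860 = 12.87 h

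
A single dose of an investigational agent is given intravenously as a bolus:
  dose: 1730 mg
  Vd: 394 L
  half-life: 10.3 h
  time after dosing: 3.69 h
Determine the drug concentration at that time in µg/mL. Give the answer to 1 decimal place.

3.4 µg/mL

C₀ = Dose / Vd = 1730 / 394 = 4.391 mg/L
k = ln2 / t½ = 0.693147 / 10.3 = 0.06730 h⁻¹
C = C₀ · e^(−k·t) = 4.391 × e^(−0.06730 × 3.69)
  = 4.391 × 0.7801 = 3.425 mg/L
(3.425 mg/L = 3.425 µg/mL)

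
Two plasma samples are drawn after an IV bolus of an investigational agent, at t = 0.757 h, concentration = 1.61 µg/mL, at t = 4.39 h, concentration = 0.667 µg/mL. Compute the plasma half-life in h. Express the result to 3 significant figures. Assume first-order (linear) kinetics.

k = ln(C₁/C₂) / (t₂ − t₁) = ln(1.61/0.667) / (4.39 − 0.757)
  = 0.8812 / 3.633 = 0.2426 h⁻¹
t½ = ln2 / k = 0.693147 / 0.2426 = 2.857 h

2.86 h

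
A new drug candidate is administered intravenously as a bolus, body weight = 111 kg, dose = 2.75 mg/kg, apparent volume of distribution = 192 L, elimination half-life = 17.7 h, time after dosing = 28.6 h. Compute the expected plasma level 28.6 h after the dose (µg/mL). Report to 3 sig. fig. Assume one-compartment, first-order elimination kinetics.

0.519 µg/mL

Total dose = 2.75 × 111 = 305.3 mg
C₀ = Dose / Vd = 305.3 / 192 = 1.590 mg/L
k = ln2 / t½ = 0.693147 / 17.7 = 0.03916 h⁻¹
C = C₀ · e^(−k·t) = 1.590 × e^(−0.03916 × 28.6)
  = 1.590 × 0.3263 = 0.5188 mg/L
(0.5188 mg/L = 0.5188 µg/mL)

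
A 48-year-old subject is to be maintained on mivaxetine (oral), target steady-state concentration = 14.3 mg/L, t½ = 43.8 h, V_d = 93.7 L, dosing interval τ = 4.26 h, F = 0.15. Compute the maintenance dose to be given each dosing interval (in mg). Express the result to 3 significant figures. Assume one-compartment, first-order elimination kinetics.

k = ln2 / t½ = 0.693147 / 43.8 = 0.01583 h⁻¹
CL = k × Vd = 0.01583 × 93.7 = 1.483 L/h
At steady state, F × (Dose/τ) = Css × CL.
Dose = Css × CL × τ / F = 14.3 × 1.483 × 4.26 / 0.15 = 602.3 mg

602 mg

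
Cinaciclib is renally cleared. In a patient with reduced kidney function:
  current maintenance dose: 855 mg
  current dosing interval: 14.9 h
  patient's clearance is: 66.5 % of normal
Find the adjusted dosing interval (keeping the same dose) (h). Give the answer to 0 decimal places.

To keep the same average steady-state level, dosing rate must scale with clearance.
CL ratio = 66.5 / 100 = 0.6650
New interval (same dose) = 14.9 / 0.6650 = 22.41 h

22 h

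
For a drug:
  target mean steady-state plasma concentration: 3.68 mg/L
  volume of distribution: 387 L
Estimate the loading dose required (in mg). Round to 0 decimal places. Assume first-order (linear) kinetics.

1424 mg

LD = Css × Vd = 3.68 × 387 = 1424 mg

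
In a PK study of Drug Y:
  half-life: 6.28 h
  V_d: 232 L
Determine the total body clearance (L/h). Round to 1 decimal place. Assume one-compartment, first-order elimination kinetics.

k = ln2 / t½ = 0.693147 / 6.28 = 0.1104 h⁻¹
CL = k × Vd = 0.1104 × 232 = 25.61 L/h

25.6 L/h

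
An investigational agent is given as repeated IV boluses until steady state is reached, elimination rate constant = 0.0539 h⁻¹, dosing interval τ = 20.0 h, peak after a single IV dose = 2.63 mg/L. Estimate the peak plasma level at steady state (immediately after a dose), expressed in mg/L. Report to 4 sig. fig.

e^(−kτ) = e^(−0.05390 × 20.0) = 0.3403
Accumulation ratio R = 1 / (1 − e^(−kτ)) = 1 / (1 − 0.3403) = 1.516
Steady-state peak = C₀ × R = 2.63 × 1.516 = 3.987 mg/L

3.987 mg/L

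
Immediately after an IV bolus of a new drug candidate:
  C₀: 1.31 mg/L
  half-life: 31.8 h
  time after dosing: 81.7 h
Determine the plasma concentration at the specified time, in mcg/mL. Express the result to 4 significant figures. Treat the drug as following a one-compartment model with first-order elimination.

k = ln2 / t½ = 0.693147 / 31.8 = 0.02180 h⁻¹
C = C₀ · e^(−k·t) = 1.310 × e^(−0.02180 × 81.7)
  = 1.310 × 0.1685 = 0.2207 mg/L
(0.2207 mg/L = 0.2207 mcg/mL)

0.2207 mcg/mL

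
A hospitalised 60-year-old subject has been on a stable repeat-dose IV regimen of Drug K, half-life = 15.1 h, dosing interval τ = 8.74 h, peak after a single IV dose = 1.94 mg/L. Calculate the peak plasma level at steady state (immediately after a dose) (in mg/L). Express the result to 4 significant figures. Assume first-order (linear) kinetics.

5.870 mg/L

k = ln2 / t½ = 0.693147 / 15.1 = 0.04590 h⁻¹
e^(−kτ) = e^(−0.04590 × 8.74) = 0.6695
Accumulation ratio R = 1 / (1 − e^(−kτ)) = 1 / (1 − 0.6695) = 3.026
Steady-state peak = C₀ × R = 1.94 × 3.026 = 5.870 mg/L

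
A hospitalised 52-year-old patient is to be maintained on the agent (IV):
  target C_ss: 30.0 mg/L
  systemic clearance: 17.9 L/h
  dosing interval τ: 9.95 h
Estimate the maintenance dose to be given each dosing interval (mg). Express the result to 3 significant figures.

5340 mg

At steady state, Dose/τ = Css × CL.
Dose = Css × CL × τ = 30.0 × 17.90 × 9.95 = 5343 mg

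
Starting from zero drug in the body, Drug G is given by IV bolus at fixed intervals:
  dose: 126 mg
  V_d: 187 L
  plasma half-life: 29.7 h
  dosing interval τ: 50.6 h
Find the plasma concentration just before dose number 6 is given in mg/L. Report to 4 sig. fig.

0.2977 mg/L

C₀ per dose = Dose / Vd = 126 / 187 = 0.6738 mg/L
k = ln2 / t½ = 0.693147 / 29.7 = 0.02334 h⁻¹
Fraction remaining after one interval: r = e^(−kτ) = e^(−0.02334 × 50.6) = 0.3070
Before dose 6, 5 doses have been given (aged 1τ, 2τ, 3τ, 4τ, 5τ).
C_trough = C₀ × (r + r² + … + r^5) = C₀ × r(1−r^5)/(1−r)
        = 0.6738 × 0.3070 × (1 − 0.002727) / (1 − 0.3070) = 0.2977 mg/L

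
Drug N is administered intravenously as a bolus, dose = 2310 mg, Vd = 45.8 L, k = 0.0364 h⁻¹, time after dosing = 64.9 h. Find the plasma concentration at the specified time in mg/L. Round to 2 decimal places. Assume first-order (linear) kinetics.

C₀ = Dose / Vd = 2310 / 45.8 = 50.44 mg/L
C = C₀ · e^(−k·t) = 50.44 × e^(−0.03640 × 64.9)
  = 50.44 × 0.09420 = 4.751 mg/L

4.75 mg/L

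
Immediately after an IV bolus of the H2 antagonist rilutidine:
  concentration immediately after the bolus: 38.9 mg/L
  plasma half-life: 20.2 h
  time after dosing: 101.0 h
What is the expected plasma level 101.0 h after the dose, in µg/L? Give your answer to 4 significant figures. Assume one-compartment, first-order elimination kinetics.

1216 µg/L

k = ln2 / t½ = 0.693147 / 20.2 = 0.03431 h⁻¹
t / t½ = 101.0 / 20.2 = 5 half-lives
C = C₀ × (1/2)^5 = 38.90 × 0.03125 = 1.216 mg/L
Convert: 1.216 mg/L × 1000 = 1216 µg/L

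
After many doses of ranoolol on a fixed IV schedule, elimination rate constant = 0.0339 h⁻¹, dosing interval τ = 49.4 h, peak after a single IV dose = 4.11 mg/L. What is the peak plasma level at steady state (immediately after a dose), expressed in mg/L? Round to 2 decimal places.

5.06 mg/L

e^(−kτ) = e^(−0.03390 × 49.4) = 0.1874
Accumulation ratio R = 1 / (1 − e^(−kτ)) = 1 / (1 − 0.1874) = 1.231
Steady-state peak = C₀ × R = 4.11 × 1.231 = 5.059 mg/L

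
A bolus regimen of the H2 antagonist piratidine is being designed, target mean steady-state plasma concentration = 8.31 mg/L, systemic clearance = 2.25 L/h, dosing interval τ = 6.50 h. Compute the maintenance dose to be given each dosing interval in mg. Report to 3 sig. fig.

At steady state, Dose/τ = Css × CL.
Dose = Css × CL × τ = 8.31 × 2.250 × 6.50 = 121.5 mg

122 mg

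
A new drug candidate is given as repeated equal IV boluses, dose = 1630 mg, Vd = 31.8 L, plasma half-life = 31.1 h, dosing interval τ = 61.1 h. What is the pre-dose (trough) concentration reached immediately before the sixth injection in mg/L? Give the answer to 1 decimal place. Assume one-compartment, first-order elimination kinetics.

C₀ per dose = Dose / Vd = 1630 / 31.8 = 51.26 mg/L
k = ln2 / t½ = 0.693147 / 31.1 = 0.02229 h⁻¹
Fraction remaining after one interval: r = e^(−kτ) = e^(−0.02229 × 61.1) = 0.2562
Before dose 6, 5 doses have been given (aged 1τ, 2τ, 3τ, 4τ, 5τ).
C_trough = C₀ × (r + r² + … + r^5) = C₀ × r(1−r^5)/(1−r)
        = 51.26 × 0.2562 × (1 − 0.001104) / (1 − 0.2562) = 17.64 mg/L

17.6 mg/L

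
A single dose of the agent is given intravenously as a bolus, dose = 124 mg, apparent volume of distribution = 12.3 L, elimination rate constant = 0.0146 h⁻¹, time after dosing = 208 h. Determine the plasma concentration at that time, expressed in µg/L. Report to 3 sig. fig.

484 µg/L

C₀ = Dose / Vd = 124.0 / 12.3 = 10.08 mg/L
C = C₀ · e^(−k·t) = 10.08 × e^(−0.01460 × 208)
  = 10.08 × 0.04799 = 0.4837 mg/L
Convert: 0.4837 mg/L × 1000 = 483.7 µg/L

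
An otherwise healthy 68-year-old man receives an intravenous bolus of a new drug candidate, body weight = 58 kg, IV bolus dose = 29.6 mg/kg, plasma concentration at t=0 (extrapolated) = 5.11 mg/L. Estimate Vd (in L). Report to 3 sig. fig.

Dose = 29.6 × 58 = 1717 mg
Vd = Dose / C₀ = 1717 / 5.11 = 336.0 L

336 L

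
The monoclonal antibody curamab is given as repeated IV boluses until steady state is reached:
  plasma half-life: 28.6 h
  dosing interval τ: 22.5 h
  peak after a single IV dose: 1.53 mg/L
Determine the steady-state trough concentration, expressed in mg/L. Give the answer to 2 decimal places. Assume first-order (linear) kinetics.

2.11 mg/L

k = ln2 / t½ = 0.693147 / 28.6 = 0.02424 h⁻¹
e^(−kτ) = e^(−0.02424 × 22.5) = 0.5796
Accumulation ratio R = 1 / (1 − e^(−kτ)) = 1 / (1 − 0.5796) = 2.379
Steady-state trough = C₀ × R × e^(−kτ) = 1.53 × 2.379 × 0.5796 = 2.110 mg/L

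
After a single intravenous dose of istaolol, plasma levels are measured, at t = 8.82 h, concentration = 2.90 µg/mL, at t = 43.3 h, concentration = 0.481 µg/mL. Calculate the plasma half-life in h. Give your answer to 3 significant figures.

k = ln(C₁/C₂) / (t₂ − t₁) = ln(2.90/0.481) / (43.3 − 8.82)
  = 1.797 / 34.48 = 0.05212 h⁻¹
t½ = ln2 / k = 0.693147 / 0.05212 = 13.30 h

13.3 h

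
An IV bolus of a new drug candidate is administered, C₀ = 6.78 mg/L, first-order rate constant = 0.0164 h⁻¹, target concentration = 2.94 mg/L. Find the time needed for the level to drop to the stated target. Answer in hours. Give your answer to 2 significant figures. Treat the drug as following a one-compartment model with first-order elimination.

t = ln(C₀ / C) / k = ln(6.780 / 2.94) / 0.01640
  = ln(2.306) / 0.01640 = 0.8355 / 0.01640 = 50.95 h

51 h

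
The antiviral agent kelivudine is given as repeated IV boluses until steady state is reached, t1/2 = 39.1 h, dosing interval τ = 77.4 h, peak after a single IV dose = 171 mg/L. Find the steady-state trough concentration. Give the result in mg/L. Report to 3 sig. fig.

k = ln2 / t½ = 0.693147 / 39.1 = 0.01773 h⁻¹
e^(−kτ) = e^(−0.01773 × 77.4) = 0.2535
Accumulation ratio R = 1 / (1 − e^(−kτ)) = 1 / (1 − 0.2535) = 1.340
Steady-state trough = C₀ × R × e^(−kτ) = 171 × 1.340 × 0.2535 = 58.09 mg/L

58.1 mg/L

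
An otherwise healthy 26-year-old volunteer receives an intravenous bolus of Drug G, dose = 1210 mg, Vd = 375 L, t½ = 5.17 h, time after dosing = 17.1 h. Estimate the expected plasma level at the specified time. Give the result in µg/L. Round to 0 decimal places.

C₀ = Dose / Vd = 1210 / 375 = 3.227 mg/L
k = ln2 / t½ = 0.693147 / 5.17 = 0.1341 h⁻¹
C = C₀ · e^(−k·t) = 3.227 × e^(−0.1341 × 17.1)
  = 3.227 × 0.1010 = 0.3259 mg/L
Convert: 0.3259 mg/L × 1000 = 325.9 µg/L

326 µg/L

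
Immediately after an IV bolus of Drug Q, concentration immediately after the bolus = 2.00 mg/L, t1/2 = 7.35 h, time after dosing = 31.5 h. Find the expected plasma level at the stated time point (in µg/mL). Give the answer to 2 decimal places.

k = ln2 / t½ = 0.693147 / 7.35 = 0.09431 h⁻¹
C = C₀ · e^(−k·t) = 2.000 × e^(−0.09431 × 31.5)
  = 2.000 × 0.05126 = 0.1025 mg/L
(0.1025 mg/L = 0.1025 µg/mL)

0.10 µg/mL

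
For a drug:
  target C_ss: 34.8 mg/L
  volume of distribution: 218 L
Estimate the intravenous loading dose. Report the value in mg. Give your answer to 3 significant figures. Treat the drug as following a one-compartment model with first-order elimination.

LD = Css × Vd = 34.8 × 218 = 7586 mg

7590 mg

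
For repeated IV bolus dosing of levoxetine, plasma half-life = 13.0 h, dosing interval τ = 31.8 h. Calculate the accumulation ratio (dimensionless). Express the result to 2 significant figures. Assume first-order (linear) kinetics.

1.2

k = ln2 / t½ = 0.693147 / 13.0 = 0.05332 h⁻¹
e^(−kτ) = e^(−0.05332 × 31.8) = 0.1835
Accumulation ratio R = 1 / (1 − e^(−kτ)) = 1 / (1 − 0.1835) = 1.225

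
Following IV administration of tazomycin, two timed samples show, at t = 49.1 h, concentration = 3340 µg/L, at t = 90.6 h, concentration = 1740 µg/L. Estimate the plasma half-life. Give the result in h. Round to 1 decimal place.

k = ln(C₁/C₂) / (t₂ − t₁) = ln(3340/1740) / (90.6 − 49.1)
  = 0.6521 / 41.50 = 0.01571 h⁻¹
t½ = ln2 / k = 0.693147 / 0.01571 = 44.12 h

44.1 h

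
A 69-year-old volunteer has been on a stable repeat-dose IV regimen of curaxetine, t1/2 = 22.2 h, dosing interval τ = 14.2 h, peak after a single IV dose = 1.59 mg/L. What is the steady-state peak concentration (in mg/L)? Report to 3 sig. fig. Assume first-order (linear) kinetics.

4.44 mg/L

k = ln2 / t½ = 0.693147 / 22.2 = 0.03122 h⁻¹
e^(−kτ) = e^(−0.03122 × 14.2) = 0.6419
Accumulation ratio R = 1 / (1 − e^(−kτ)) = 1 / (1 − 0.6419) = 2.793
Steady-state peak = C₀ × R = 1.59 × 2.793 = 4.441 mg/L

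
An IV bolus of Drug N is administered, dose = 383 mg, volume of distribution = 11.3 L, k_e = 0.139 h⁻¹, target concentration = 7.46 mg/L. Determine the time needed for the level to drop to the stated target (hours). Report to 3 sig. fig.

10.9 h

C₀ = Dose / Vd = 383.0 / 11.3 = 33.89 mg/L
t = ln(C₀ / C) / k = ln(33.89 / 7.46) / 0.1390
  = ln(4.543) / 0.1390 = 1.514 / 0.1390 = 10.89 h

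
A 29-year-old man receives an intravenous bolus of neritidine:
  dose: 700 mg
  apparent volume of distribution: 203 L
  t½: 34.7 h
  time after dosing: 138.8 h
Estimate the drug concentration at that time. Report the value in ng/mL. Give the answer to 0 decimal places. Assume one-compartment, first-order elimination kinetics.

C₀ = Dose / Vd = 700.0 / 203 = 3.448 mg/L
k = ln2 / t½ = 0.693147 / 34.7 = 0.01998 h⁻¹
t / t½ = 138.8 / 34.7 = 4 half-lives
C = C₀ × (1/2)^4 = 3.448 × 0.06250 = 0.2155 mg/L
Convert: 0.2155 mg/L × 1000 = 215.5 ng/mL

216 ng/mL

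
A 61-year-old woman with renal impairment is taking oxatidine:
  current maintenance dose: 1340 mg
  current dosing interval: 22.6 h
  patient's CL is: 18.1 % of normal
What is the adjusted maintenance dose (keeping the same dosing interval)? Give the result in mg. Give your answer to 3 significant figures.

To keep the same average steady-state level, dosing rate must scale with clearance.
CL ratio = 18.1 / 100 = 0.1810
New dose (same interval) = 1340 × 0.1810 = 242.5 mg

243 mg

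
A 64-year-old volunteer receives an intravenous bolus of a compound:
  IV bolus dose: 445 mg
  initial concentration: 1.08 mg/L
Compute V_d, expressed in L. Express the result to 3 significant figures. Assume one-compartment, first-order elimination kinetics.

Vd = Dose / C₀ = 445.0 / 1.08 = 412.0 L

412 L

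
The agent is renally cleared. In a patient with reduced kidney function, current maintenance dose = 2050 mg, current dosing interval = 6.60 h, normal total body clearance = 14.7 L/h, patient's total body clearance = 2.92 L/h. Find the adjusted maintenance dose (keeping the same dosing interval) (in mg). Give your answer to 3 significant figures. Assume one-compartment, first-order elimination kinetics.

407 mg

To keep the same average steady-state level, dosing rate must scale with clearance.
CL ratio = 2.92 / 14.7 = 0.1986
New dose (same interval) = 2050 × 0.1986 = 407.1 mg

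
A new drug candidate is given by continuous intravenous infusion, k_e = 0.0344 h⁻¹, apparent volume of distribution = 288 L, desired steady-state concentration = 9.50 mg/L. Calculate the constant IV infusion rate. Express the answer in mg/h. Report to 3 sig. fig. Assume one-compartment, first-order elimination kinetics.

94.1 mg/h

CL = k × Vd = 0.03440 × 288 = 9.907 L/h
At steady state, infusion rate R₀ = Css × CL = 9.50 × 9.907 = 94.12 mg/h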